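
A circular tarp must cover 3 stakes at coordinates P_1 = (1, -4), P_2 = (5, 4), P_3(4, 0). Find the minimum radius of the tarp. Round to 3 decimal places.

4.472

Side lengths²: P_1P_2² = 80, P_1P_3² = 25, P_2P_3² = 17.
Since P_1P_2² = 80 ≥ 25 + 17 = 42, the angle opposite P_1P_2 is not acute, so the smallest enclosing circle has P_1P_2 as diameter.
Centre = midpoint of P_1P_2 = (3, 0), r² = 80/4 = 20.
r = √20 ≈ 4.472.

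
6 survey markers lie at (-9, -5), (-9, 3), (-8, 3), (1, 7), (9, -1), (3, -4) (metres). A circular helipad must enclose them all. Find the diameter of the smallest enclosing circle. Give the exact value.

170/9

By Welzl's lemma the MEC is supported by two points (diametrically opposite) or three points (on a circumcircle).
The minimum enclosing circle is determined by three boundary points: (-9, -5), (-9, 3), (9, -1).
Their circumcentre is (-4/9, -1) with r² = 7225/81.
The farthest remaining point (-8, 3) is at distance² 5920/81 ≤ 7225/81.
Diameter = 2r = 2√(7225/81) = 170/9.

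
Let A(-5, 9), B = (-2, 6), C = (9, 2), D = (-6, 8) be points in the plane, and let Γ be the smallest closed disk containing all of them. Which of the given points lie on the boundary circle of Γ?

C, D

A smallest enclosing disk is always determined by at most three of the input points on its boundary.
The farthest pair is C–D with squared distance 261. The circle on this segment as diameter has centre (1.5, 5) and r² = 261/4 = 65.25.
Check A: distance² to centre = 58.25 ≤ 65.25, so it lies inside.
All remaining points lie in this disk, and no smaller disk contains both endpoints, so this is the minimum enclosing circle.
The points at distance exactly r from the centre are C, D — 2 points.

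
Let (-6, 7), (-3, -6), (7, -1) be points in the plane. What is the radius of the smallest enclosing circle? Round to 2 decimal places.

7.85

Call the three points A, B, C in the order given.
Side lengths²: AB² = 178, AC² = 233, BC² = 125.
Since AC² = 233 < 178 + 125 = 303, the triangle is acute, so the smallest enclosing circle is the circumcircle.
Circumcentre = (-27/58, 83/58), r² = 103685/1682.
r = √(103685/1682) ≈ 7.85.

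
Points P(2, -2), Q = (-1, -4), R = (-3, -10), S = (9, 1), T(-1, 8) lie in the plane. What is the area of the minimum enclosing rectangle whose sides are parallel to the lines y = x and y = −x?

In coordinates u = x + y, v = x − y the rectangle is axis-aligned; the map (x,y)→(u,v) scales areas by 2.
u-values: 0, -5, -13, 10, 7; range = 10 − (-13) = 23.
v-values: 4, 3, 7, 8, -9; range = 8 − (-9) = 17.
Area = (23 × 17) / 2 = 195.5.

195.5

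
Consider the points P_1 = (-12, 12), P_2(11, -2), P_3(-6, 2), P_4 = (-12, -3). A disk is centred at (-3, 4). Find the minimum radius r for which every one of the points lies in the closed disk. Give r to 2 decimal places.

15.23

The required radius is the distance from (-3, 4) to the farthest point.
Squared distances: 145, 232, 13, 130.
Maximum is 232, attained at P_2.
r = √232 ≈ 15.23.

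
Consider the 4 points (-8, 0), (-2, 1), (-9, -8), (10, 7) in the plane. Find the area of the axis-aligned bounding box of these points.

x ranges over [-9, 10], width 19.
y ranges over [-8, 7], height 15.
Area = 19 × 15 = 285.

285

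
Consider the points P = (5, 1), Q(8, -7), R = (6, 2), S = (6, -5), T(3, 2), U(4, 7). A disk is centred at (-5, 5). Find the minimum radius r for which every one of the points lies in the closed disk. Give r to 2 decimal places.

17.69

The required radius is the distance from (-5, 5) to the farthest point.
Squared distances: 116, 313, 130, 221, 73, 85.
Maximum is 313, attained at Q.
r = √313 ≈ 17.69.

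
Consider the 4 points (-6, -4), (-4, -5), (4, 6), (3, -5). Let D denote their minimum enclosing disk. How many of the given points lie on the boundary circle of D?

The minimum enclosing circle is determined by three boundary points: (-6, -4), (4, 6), (3, -5).
Their circumcentre is (-0.9, 0.9) with r² = 50.02.
The farthest remaining point (-4, -5) is at distance² 44.42 ≤ 50.02.
The points at distance exactly r from the centre are (-6, -4), (4, 6), (3, -5) — 3 points.

3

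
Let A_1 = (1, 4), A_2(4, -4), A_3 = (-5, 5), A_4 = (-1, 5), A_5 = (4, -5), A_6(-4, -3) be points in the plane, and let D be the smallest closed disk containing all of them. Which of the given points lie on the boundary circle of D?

The farthest pair is A_3–A_5 with squared distance 181. The circle on this segment as diameter has centre (-0.5, 0) and r² = 181/4 = 45.25.
Check A_1: distance² to centre = 18.25 ≤ 45.25, so it lies inside.
All remaining points lie in this disk, and no smaller disk contains both endpoints, so this is the minimum enclosing circle.
The points at distance exactly r from the centre are A_3, A_5 — 2 points.

A_3, A_5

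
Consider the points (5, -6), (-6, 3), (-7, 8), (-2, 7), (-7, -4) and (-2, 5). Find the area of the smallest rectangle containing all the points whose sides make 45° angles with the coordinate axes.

208

In coordinates u = x + y, v = x − y the rectangle is axis-aligned; the map (x,y)→(u,v) scales areas by 2.
u-values: -1, -3, 1, 5, -11, 3; range = 5 − (-11) = 16.
v-values: 11, -9, -15, -9, -3, -7; range = 11 − (-15) = 26.
Area = (16 × 26) / 2 = 208.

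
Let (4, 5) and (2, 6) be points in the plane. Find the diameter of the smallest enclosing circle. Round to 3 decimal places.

2.236

The smallest circle enclosing two points has them as diameter endpoints.
Centre = midpoint = (3, 5.5); r² = |(4, 5)−(2, 6)|²/4 = 5/4 = 1.25.
Diameter = 2r = 2√(1.25) ≈ 2.236.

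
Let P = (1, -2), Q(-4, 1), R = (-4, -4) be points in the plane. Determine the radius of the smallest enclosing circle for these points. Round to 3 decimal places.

3.140

Side lengths²: PQ² = 34, PR² = 29, QR² = 25.
Since PQ² = 34 < 29 + 25 = 54, the triangle is acute, so the smallest enclosing circle is the circumcircle.
Circumcentre = (-2.1, -1.5), r² = 9.86.
r = √(9.86) ≈ 3.140.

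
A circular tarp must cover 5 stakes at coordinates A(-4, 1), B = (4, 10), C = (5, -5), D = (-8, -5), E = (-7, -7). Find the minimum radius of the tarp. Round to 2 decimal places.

10.12

The minimum enclosing circle of a finite set is fixed by two of the points (as a diameter) or three (as a circumcircle).
The farthest pair is B–E with squared distance 410. The circle on this segment as diameter has centre (-1.5, 1.5) and r² = 410/4 = 102.5.
Check A: distance² to centre = 6.5 ≤ 102.5, so it lies inside.
All remaining points lie in this disk, and no smaller disk contains both endpoints, so this is the minimum enclosing circle.
r = √(102.5) ≈ 10.12.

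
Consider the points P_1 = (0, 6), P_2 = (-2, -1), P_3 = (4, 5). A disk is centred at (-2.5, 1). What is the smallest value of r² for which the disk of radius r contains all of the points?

The required radius is the distance from (-2.5, 1) to the farthest point.
Squared distances: 31.25, 4.25, 58.25.
Maximum is 58.25, attained at P_3.

58.25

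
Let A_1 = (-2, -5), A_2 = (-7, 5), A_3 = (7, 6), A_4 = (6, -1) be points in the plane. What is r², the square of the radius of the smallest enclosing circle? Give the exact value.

A smallest enclosing disk is always determined by at most three of the input points on its boundary.
The minimum enclosing circle is determined by three boundary points: A_1, A_2, A_3.
Their circumcentre is (13/58, 137/58) with r² = 99485/1682.
The farthest remaining point A_4 is at distance² 75125/1682 ≤ 99485/1682.

99485/1682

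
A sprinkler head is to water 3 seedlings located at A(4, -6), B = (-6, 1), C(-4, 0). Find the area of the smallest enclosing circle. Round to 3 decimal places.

Side lengths²: AB² = 149, AC² = 100, BC² = 5.
Since AB² = 149 ≥ 100 + 5 = 105, the angle opposite AB is not acute, so the smallest enclosing circle has AB as diameter.
Centre = midpoint of AB = (-1, -2.5), r² = 149/4 = 37.25.
Area = π·r² = π·37.25 ≈ 117.024.

117.024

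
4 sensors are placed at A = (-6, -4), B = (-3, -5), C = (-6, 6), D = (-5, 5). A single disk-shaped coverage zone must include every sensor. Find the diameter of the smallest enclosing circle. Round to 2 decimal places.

11.40

The minimum enclosing circle of a finite set is fixed by two of the points (as a diameter) or three (as a circumcircle).
The farthest pair is B–C with squared distance 130. The circle on this segment as diameter has centre (-4.5, 0.5) and r² = 130/4 = 32.5.
Check A: distance² to centre = 22.5 ≤ 32.5, so it lies inside.
All remaining points lie in this disk, and no smaller disk contains both endpoints, so this is the minimum enclosing circle.
Diameter = 2r = 2√(32.5) ≈ 11.40.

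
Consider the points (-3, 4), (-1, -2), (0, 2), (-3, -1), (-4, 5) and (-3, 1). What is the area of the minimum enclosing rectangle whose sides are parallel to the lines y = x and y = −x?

30

In coordinates u = x + y, v = x − y the rectangle is axis-aligned; the map (x,y)→(u,v) scales areas by 2.
u-values: 1, -3, 2, -4, 1, -2; range = 2 − (-4) = 6.
v-values: -7, 1, -2, -2, -9, -4; range = 1 − (-9) = 10.
Area = (6 × 10) / 2 = 30.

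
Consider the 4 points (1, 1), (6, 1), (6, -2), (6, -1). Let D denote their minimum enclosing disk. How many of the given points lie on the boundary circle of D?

3

A smallest enclosing disk is always determined by at most three of the input points on its boundary.
The farthest pair is (1, 1)–(6, -2) with squared distance 34. The circle on this segment as diameter has centre (3.5, -0.5) and r² = 34/4 = 8.5.
Check (6, 1): distance² to centre = 8.5 ≤ 8.5, so it lies inside.
All remaining points lie in this disk, and no smaller disk contains both endpoints, so this is the minimum enclosing circle.
The points at distance exactly r from the centre are (1, 1), (6, 1), (6, -2) — 3 points.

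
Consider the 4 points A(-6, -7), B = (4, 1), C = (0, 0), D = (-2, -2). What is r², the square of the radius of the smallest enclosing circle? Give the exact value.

41

The farthest pair is A–B with squared distance 164. The circle on this segment as diameter has centre (-1, -3) and r² = 164/4 = 41.
Check C: distance² to centre = 10 ≤ 41, so it lies inside.
All remaining points lie in this disk, and no smaller disk contains both endpoints, so this is the minimum enclosing circle.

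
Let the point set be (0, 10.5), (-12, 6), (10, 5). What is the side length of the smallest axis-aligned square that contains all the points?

22

The bounding box has width 22 and height 5.5.
An axis-aligned square enclosing the set must have side ≥ max(width, height).
So the minimum side is max(22, 5.5) = 22.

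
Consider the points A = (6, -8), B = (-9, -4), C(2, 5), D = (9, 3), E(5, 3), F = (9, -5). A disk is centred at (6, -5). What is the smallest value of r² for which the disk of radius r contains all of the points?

226

The required radius is the distance from (6, -5) to the farthest point.
Squared distances: 9, 226, 116, 73, 65, 9.
Maximum is 226, attained at B.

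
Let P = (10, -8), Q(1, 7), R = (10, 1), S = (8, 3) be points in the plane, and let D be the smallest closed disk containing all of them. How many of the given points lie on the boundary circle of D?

2

The farthest pair is P–Q with squared distance 306. The circle on this segment as diameter has centre (5.5, -0.5) and r² = 306/4 = 76.5.
Check R: distance² to centre = 22.5 ≤ 76.5, so it lies inside.
All remaining points lie in this disk, and no smaller disk contains both endpoints, so this is the minimum enclosing circle.
The points at distance exactly r from the centre are P, Q — 2 points.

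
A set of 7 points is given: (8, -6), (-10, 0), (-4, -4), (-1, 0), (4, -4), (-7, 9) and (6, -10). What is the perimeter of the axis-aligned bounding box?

74

Width = max x − min x = 8 − (-10) = 18.
Height = max y − min y = 9 − (-10) = 19.
Perimeter = 2(18 + 19) = 74.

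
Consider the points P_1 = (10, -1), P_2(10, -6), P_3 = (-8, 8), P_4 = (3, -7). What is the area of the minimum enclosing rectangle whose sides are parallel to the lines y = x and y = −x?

In coordinates u = x + y, v = x − y the rectangle is axis-aligned; the map (x,y)→(u,v) scales areas by 2.
u-values: 9, 4, 0, -4; range = 9 − (-4) = 13.
v-values: 11, 16, -16, 10; range = 16 − (-16) = 32.
Area = (13 × 32) / 2 = 208.

208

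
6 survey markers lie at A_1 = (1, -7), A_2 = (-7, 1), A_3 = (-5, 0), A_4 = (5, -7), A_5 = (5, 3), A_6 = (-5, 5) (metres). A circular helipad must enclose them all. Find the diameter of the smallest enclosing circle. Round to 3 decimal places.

A smallest enclosing disk is always determined by at most three of the input points on its boundary.
The farthest pair is A_4–A_6 with squared distance 244. The circle on this segment as diameter has centre (0, -1) and r² = 244/4 = 61.
Check A_1: distance² to centre = 37 ≤ 61, so it lies inside.
All remaining points lie in this disk, and no smaller disk contains both endpoints, so this is the minimum enclosing circle.
Diameter = 2r = 2√61 ≈ 15.620.

15.620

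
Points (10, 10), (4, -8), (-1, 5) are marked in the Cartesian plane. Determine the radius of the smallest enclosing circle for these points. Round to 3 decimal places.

Call the three points A, B, C in the order given.
Side lengths²: AB² = 360, AC² = 146, BC² = 194.
Since AB² = 360 ≥ 194 + 146 = 340, the angle opposite AB is not acute, so the smallest enclosing circle has AB as diameter.
Centre = midpoint of AB = (7, 1), r² = 360/4 = 90.
r = √90 ≈ 9.487.

9.487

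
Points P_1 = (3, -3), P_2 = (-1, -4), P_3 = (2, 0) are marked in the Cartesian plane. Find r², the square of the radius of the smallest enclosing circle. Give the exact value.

2125/338

Side lengths²: P_1P_2² = 17, P_1P_3² = 10, P_2P_3² = 25.
Since P_2P_3² = 25 < 17 + 10 = 27, the triangle is acute, so the smallest enclosing circle is the circumcircle.
Circumcentre = (17/26, -55/26), r² = 2125/338.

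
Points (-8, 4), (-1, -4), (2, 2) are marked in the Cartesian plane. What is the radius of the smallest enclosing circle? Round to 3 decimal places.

5.509

Call the three points A, B, C in the order given.
Side lengths²: AB² = 113, AC² = 104, BC² = 45.
Since AB² = 113 < 104 + 45 = 149, the triangle is acute, so the smallest enclosing circle is the circumcircle.
Circumcentre = (-75/22, 21/22), r² = 7345/242.
r = √(7345/242) ≈ 5.509.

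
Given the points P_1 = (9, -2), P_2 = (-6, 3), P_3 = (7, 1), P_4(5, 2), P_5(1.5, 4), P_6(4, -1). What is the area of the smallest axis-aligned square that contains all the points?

225

The bounding box has width 15 and height 6.
An axis-aligned square enclosing the set must have side ≥ max(width, height).
So the minimum side is max(15, 6) = 15.
Area = 15² = 225.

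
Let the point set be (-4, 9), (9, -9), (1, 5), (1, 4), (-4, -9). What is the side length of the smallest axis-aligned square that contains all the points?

18

The bounding box has width 13 and height 18.
An axis-aligned square enclosing the set must have side ≥ max(width, height).
So the minimum side is max(13, 18) = 18.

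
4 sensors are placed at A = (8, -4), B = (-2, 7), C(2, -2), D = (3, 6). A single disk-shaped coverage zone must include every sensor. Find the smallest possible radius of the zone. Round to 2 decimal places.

7.43

The farthest pair is A–B with squared distance 221. The circle on this segment as diameter has centre (3, 1.5) and r² = 221/4 = 55.25.
Check C: distance² to centre = 13.25 ≤ 55.25, so it lies inside.
All remaining points lie in this disk, and no smaller disk contains both endpoints, so this is the minimum enclosing circle.
r = √(55.25) ≈ 7.43.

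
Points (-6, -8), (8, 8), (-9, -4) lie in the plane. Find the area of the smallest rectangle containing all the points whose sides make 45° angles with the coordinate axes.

105

In coordinates u = x + y, v = x − y the rectangle is axis-aligned; the map (x,y)→(u,v) scales areas by 2.
u-values: -14, 16, -13; range = 16 − (-14) = 30.
v-values: 2, 0, -5; range = 2 − (-5) = 7.
Area = (30 × 7) / 2 = 105.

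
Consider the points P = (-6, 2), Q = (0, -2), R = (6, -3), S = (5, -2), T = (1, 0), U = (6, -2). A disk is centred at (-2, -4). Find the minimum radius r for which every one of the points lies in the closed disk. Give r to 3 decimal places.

The required radius is the distance from (-2, -4) to the farthest point.
Squared distances: 52, 8, 65, 53, 25, 68.
Maximum is 68, attained at U.
r = √68 ≈ 8.246.

8.246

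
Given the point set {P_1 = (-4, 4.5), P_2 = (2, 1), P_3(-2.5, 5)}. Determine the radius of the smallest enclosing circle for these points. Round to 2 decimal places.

Side lengths²: P_1P_2² = 48.25, P_1P_3² = 2.5, P_2P_3² = 36.25.
Since P_1P_2² = 48.25 ≥ 36.25 + 2.5 = 38.75, the angle opposite P_1P_2 is not acute, so the smallest enclosing circle has P_1P_2 as diameter.
Centre = midpoint of P_1P_2 = (-1, 2.75), r² = 48.25/4 = 12.0625.
r = √(12.0625) ≈ 3.47.

3.47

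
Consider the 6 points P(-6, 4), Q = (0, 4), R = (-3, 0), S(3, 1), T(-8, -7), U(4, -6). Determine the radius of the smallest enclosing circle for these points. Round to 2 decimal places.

7.32

A smallest enclosing disk is always determined by at most three of the input points on its boundary.
The minimum enclosing circle is determined by three boundary points: P, T, U.
Their circumcentre is (-61/26, -61/26) with r² = 18125/338.
The farthest remaining point Q is at distance² 15473/338 ≤ 18125/338.
r = √(18125/338) ≈ 7.32.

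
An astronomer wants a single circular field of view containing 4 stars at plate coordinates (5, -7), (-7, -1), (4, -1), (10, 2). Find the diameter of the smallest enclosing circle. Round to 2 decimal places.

By Welzl's lemma the MEC is supported by two points (diametrically opposite) or three points (on a circumcircle).
The farthest pair is (-7, -1)–(10, 2) with squared distance 298. The circle on this segment as diameter has centre (1.5, 0.5) and r² = 298/4 = 74.5.
Check (5, -7): distance² to centre = 68.5 ≤ 74.5, so it lies inside.
All remaining points lie in this disk, and no smaller disk contains both endpoints, so this is the minimum enclosing circle.
Diameter = 2r = 2√(74.5) ≈ 17.26.

17.26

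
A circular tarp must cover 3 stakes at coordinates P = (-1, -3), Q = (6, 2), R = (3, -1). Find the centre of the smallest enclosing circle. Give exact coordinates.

Side lengths²: PQ² = 74, PR² = 20, QR² = 18.
Since PQ² = 74 ≥ 20 + 18 = 38, the angle opposite PQ is not acute, so the smallest enclosing circle has PQ as diameter.
Centre = midpoint of PQ = (2.5, -0.5), r² = 74/4 = 18.5.
Centre = (2.5, -0.5).

(2.5, -0.5)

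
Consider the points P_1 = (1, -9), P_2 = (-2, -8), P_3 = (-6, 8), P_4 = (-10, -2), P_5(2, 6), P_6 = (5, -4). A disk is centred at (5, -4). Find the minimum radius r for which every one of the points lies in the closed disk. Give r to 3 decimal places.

16.279

The required radius is the distance from (5, -4) to the farthest point.
Squared distances: 41, 65, 265, 229, 109, 0.
Maximum is 265, attained at P_3.
r = √265 ≈ 16.279.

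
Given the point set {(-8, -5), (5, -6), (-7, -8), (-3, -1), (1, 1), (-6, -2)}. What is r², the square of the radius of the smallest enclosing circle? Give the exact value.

71825/1682

The minimum enclosing circle is determined by three boundary points: (-8, -5), (5, -6), (1, 1).
Their circumcentre is (-85/58, -293/58) with r² = 71825/1682.
The farthest remaining point (-7, -8) is at distance² 66141/1682 ≤ 71825/1682.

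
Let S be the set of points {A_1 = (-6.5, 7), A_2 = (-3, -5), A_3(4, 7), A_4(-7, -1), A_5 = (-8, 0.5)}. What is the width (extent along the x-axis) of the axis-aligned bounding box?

12

max x = 4, min x = -8, so width = 12.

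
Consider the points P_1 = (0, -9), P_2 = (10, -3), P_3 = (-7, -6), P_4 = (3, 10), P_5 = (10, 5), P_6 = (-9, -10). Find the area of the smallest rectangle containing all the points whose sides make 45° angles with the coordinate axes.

In coordinates u = x + y, v = x − y the rectangle is axis-aligned; the map (x,y)→(u,v) scales areas by 2.
u-values: -9, 7, -13, 13, 15, -19; range = 15 − (-19) = 34.
v-values: 9, 13, -1, -7, 5, 1; range = 13 − (-7) = 20.
Area = (34 × 20) / 2 = 340.

340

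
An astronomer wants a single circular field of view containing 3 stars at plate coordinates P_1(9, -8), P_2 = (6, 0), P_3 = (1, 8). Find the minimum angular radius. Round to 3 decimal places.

Side lengths²: P_1P_2² = 73, P_1P_3² = 320, P_2P_3² = 89.
Since P_1P_3² = 320 ≥ 89 + 73 = 162, the angle opposite P_1P_3 is not acute, so the smallest enclosing circle has P_1P_3 as diameter.
Centre = midpoint of P_1P_3 = (5, 0), r² = 320/4 = 80.
r = √80 ≈ 8.944.

8.944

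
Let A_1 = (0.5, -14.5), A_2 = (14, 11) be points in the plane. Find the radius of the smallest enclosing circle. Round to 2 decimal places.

The smallest circle enclosing two points has them as diameter endpoints.
Centre = midpoint = (7.25, -1.75); r² = |A_1A_2|²/4 = 832.5/4 = 208.125.
r = √(208.125) ≈ 14.43.

14.43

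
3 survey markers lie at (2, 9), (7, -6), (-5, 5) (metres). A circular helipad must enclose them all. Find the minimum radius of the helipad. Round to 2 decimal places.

8.30

Call the three points A, B, C in the order given.
Side lengths²: AB² = 250, AC² = 65, BC² = 265.
Since BC² = 265 < 250 + 65 = 315, the triangle is acute, so the smallest enclosing circle is the circumcircle.
Circumcentre = (2.1, 0.7), r² = 68.9.
r = √(68.9) ≈ 8.30.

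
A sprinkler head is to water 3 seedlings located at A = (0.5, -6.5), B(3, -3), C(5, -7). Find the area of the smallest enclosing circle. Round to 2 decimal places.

Side lengths²: AB² = 18.5, AC² = 20.5, BC² = 20.
Since AC² = 20.5 < 20 + 18.5 = 38.5, the triangle is acute, so the smallest enclosing circle is the circumcircle.
Circumcentre = (49/17, -189/34), r² = 7585/1156.
Area = π·r² = π·7585/1156 ≈ 20.61.

20.61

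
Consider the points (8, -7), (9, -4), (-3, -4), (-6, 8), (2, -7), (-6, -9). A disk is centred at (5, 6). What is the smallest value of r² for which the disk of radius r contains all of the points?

346

The required radius is the distance from (5, 6) to the farthest point.
Squared distances: 178, 116, 164, 125, 178, 346.
Maximum is 346, attained at (-6, -9).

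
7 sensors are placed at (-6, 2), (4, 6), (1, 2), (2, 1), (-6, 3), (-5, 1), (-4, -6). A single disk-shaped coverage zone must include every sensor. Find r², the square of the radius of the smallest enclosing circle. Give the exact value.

The farthest pair is (4, 6)–(-4, -6) with squared distance 208. The circle on this segment as diameter has centre (0, 0) and r² = 208/4 = 52.
Check (-6, 2): distance² to centre = 40 ≤ 52, so it lies inside.
All remaining points lie in this disk, and no smaller disk contains both endpoints, so this is the minimum enclosing circle.

52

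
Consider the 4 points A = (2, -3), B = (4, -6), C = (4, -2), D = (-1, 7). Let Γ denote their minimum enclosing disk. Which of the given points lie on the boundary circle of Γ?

B, D

A smallest enclosing disk is always determined by at most three of the input points on its boundary.
The farthest pair is B–D with squared distance 194. The circle on this segment as diameter has centre (1.5, 0.5) and r² = 194/4 = 48.5.
Check A: distance² to centre = 12.5 ≤ 48.5, so it lies inside.
All remaining points lie in this disk, and no smaller disk contains both endpoints, so this is the minimum enclosing circle.
The points at distance exactly r from the centre are B, D — 2 points.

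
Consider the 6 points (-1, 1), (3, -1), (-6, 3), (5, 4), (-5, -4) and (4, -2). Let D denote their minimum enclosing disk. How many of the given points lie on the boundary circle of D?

3

The minimum enclosing circle of a finite set is fixed by two of the points (as a diameter) or three (as a circumcircle).
The minimum enclosing circle is determined by three boundary points: (-6, 3), (5, 4), (-5, -4).
Their circumcentre is (-8/39, 10/39) with r² = 62525/1521.
The farthest remaining point (4, -2) is at distance² 34640/1521 ≤ 62525/1521.
The points at distance exactly r from the centre are (-6, 3), (5, 4), (-5, -4) — 3 points.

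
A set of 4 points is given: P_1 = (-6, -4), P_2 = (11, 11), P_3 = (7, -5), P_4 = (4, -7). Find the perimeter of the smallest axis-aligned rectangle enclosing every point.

70

Width = max x − min x = 11 − (-6) = 17.
Height = max y − min y = 11 − (-7) = 18.
Perimeter = 2(17 + 18) = 70.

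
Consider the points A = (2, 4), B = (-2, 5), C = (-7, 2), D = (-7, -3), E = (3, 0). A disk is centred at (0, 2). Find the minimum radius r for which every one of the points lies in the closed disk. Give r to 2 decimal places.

8.60

The required radius is the distance from (0, 2) to the farthest point.
Squared distances: 8, 13, 49, 74, 13.
Maximum is 74, attained at D.
r = √74 ≈ 8.60.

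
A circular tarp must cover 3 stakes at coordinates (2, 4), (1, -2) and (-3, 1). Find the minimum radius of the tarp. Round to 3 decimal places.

Call the three points A, B, C in the order given.
Side lengths²: AB² = 37, AC² = 34, BC² = 25.
Since AB² = 37 < 34 + 25 = 59, the triangle is acute, so the smallest enclosing circle is the circumcircle.
Circumcentre = (5/18, 65/54), r² = 15725/1458.
r = √(15725/1458) ≈ 3.284.

3.284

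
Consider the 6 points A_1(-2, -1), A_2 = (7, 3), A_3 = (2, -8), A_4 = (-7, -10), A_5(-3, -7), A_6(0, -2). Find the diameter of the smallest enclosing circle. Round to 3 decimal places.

19.105

By Welzl's lemma the MEC is supported by two points (diametrically opposite) or three points (on a circumcircle).
The farthest pair is A_2–A_4 with squared distance 365. The circle on this segment as diameter has centre (0, -3.5) and r² = 365/4 = 91.25.
Check A_1: distance² to centre = 10.25 ≤ 91.25, so it lies inside.
All remaining points lie in this disk, and no smaller disk contains both endpoints, so this is the minimum enclosing circle.
Diameter = 2r = 2√(91.25) ≈ 19.105.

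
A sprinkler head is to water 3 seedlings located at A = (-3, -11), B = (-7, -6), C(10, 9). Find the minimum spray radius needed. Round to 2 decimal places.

Side lengths²: AB² = 41, AC² = 569, BC² = 514.
Since AC² = 569 ≥ 514 + 41 = 555, the angle opposite AC is not acute, so the smallest enclosing circle has AC as diameter.
Centre = midpoint of AC = (3.5, -1), r² = 569/4 = 142.25.
r = √(142.25) ≈ 11.93.

11.93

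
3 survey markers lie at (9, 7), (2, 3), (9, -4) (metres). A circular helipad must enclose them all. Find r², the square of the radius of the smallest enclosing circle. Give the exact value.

32.5

Call the three points A, B, C in the order given.
Side lengths²: AB² = 65, AC² = 121, BC² = 98.
Since AC² = 121 < 98 + 65 = 163, the triangle is acute, so the smallest enclosing circle is the circumcircle.
Circumcentre = (7.5, 1.5), r² = 32.5.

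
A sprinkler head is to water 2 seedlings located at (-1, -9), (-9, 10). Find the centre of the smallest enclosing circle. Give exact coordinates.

The smallest circle enclosing two points has them as diameter endpoints.
Centre = midpoint = (-5, 0.5); r² = |(-1, -9)−(-9, 10)|²/4 = 425/4 = 106.25.
Centre = (-5, 0.5).

(-5, 0.5)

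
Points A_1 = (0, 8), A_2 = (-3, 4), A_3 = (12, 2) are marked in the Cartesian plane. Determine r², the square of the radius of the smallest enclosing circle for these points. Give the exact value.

57.25

Side lengths²: A_1A_2² = 25, A_1A_3² = 180, A_2A_3² = 229.
Since A_2A_3² = 229 ≥ 180 + 25 = 205, the angle opposite A_2A_3 is not acute, so the smallest enclosing circle has A_2A_3 as diameter.
Centre = midpoint of A_2A_3 = (4.5, 3), r² = 229/4 = 57.25.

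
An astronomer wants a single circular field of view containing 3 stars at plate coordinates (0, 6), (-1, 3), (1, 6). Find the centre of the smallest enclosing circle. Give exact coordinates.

(0, 4.5)

Call the three points A, B, C in the order given.
Side lengths²: AB² = 10, AC² = 1, BC² = 13.
Since BC² = 13 ≥ 10 + 1 = 11, the angle opposite BC is not acute, so the smallest enclosing circle has BC as diameter.
Centre = midpoint of BC = (0, 4.5), r² = 13/4 = 3.25.
Centre = (0, 4.5).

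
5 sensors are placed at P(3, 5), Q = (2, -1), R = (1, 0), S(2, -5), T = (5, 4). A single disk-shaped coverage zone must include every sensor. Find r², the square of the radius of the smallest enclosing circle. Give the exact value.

The minimum enclosing circle of a finite set is fixed by two of the points (as a diameter) or three (as a circumcircle).
The farthest pair is P–S with squared distance 101. The circle on this segment as diameter has centre (2.5, 0) and r² = 101/4 = 25.25.
Check Q: distance² to centre = 1.25 ≤ 25.25, so it lies inside.
All remaining points lie in this disk, and no smaller disk contains both endpoints, so this is the minimum enclosing circle.

25.25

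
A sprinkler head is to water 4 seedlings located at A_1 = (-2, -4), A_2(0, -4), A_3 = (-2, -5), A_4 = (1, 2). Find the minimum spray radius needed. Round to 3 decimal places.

3.808

The minimum enclosing circle of a finite set is fixed by two of the points (as a diameter) or three (as a circumcircle).
The farthest pair is A_3–A_4 with squared distance 58. The circle on this segment as diameter has centre (-0.5, -1.5) and r² = 58/4 = 14.5.
Check A_1: distance² to centre = 8.5 ≤ 14.5, so it lies inside.
All remaining points lie in this disk, and no smaller disk contains both endpoints, so this is the minimum enclosing circle.
r = √(14.5) ≈ 3.808.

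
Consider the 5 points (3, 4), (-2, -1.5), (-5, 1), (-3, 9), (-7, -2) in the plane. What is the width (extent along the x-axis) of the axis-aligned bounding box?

10

max x = 3, min x = -7, so width = 10.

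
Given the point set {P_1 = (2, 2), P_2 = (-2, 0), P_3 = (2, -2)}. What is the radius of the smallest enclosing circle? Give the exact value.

2.5

Side lengths²: P_1P_2² = 20, P_1P_3² = 16, P_2P_3² = 20.
Since P_2P_3² = 20 < 20 + 16 = 36, the triangle is acute, so the smallest enclosing circle is the circumcircle.
Circumcentre = (0.5, 0), r² = 6.25.
r = √(6.25) = 2.5.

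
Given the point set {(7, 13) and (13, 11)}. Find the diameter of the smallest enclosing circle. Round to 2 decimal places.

The smallest circle enclosing two points has them as diameter endpoints.
Centre = midpoint = (10, 12); r² = |(7, 13)−(13, 11)|²/4 = 40/4 = 10.
Diameter = 2r = 2√10 ≈ 6.32.

6.32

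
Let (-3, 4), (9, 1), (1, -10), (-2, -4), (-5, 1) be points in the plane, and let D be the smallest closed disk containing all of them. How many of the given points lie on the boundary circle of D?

3

A smallest enclosing disk is always determined by at most three of the input points on its boundary.
The minimum enclosing circle is determined by three boundary points: (-3, 4), (9, 1), (1, -10).
Their circumcentre is (95/52, -57/26) with r² = 166685/2704.
The farthest remaining point (-5, 1) is at distance² 153581/2704 ≤ 166685/2704.
The points at distance exactly r from the centre are (-3, 4), (9, 1), (1, -10) — 3 points.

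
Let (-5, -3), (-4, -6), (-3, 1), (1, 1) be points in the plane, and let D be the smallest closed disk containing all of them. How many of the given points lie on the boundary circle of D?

By Welzl's lemma the MEC is supported by two points (diametrically opposite) or three points (on a circumcircle).
The farthest pair is (-4, -6)–(1, 1) with squared distance 74. The circle on this segment as diameter has centre (-1.5, -2.5) and r² = 74/4 = 18.5.
Check (-5, -3): distance² to centre = 12.5 ≤ 18.5, so it lies inside.
All remaining points lie in this disk, and no smaller disk contains both endpoints, so this is the minimum enclosing circle.
The points at distance exactly r from the centre are (-4, -6), (1, 1) — 2 points.

2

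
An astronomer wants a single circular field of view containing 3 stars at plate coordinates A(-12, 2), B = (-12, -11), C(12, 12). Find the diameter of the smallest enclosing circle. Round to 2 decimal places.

33.24

Side lengths²: AB² = 169, AC² = 676, BC² = 1105.
Since BC² = 1105 ≥ 676 + 169 = 845, the angle opposite BC is not acute, so the smallest enclosing circle has BC as diameter.
Centre = midpoint of BC = (0, 0.5), r² = 1105/4 = 276.25.
Diameter = 2r = 2√(276.25) ≈ 33.24.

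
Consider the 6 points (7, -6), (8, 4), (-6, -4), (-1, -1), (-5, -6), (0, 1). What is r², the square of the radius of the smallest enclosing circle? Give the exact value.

By Welzl's lemma the MEC is supported by two points (diametrically opposite) or three points (on a circumcircle).
The farthest pair is (8, 4)–(-5, -6) with squared distance 269. The circle on this segment as diameter has centre (1.5, -1) and r² = 269/4 = 67.25.
Check (7, -6): distance² to centre = 55.25 ≤ 67.25, so it lies inside.
All remaining points lie in this disk, and no smaller disk contains both endpoints, so this is the minimum enclosing circle.

67.25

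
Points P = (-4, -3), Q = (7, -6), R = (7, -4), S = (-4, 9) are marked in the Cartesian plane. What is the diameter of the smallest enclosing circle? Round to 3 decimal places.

The farthest pair is Q–S with squared distance 346. The circle on this segment as diameter has centre (1.5, 1.5) and r² = 346/4 = 86.5.
Check P: distance² to centre = 50.5 ≤ 86.5, so it lies inside.
All remaining points lie in this disk, and no smaller disk contains both endpoints, so this is the minimum enclosing circle.
Diameter = 2r = 2√(86.5) ≈ 18.601.

18.601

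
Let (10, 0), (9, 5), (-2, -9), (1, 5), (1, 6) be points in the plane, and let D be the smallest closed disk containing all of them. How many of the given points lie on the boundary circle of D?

By Welzl's lemma the MEC is supported by two points (diametrically opposite) or three points (on a circumcircle).
The farthest pair is (9, 5)–(-2, -9) with squared distance 317. The circle on this segment as diameter has centre (3.5, -2) and r² = 317/4 = 79.25.
Check (10, 0): distance² to centre = 46.25 ≤ 79.25, so it lies inside.
All remaining points lie in this disk, and no smaller disk contains both endpoints, so this is the minimum enclosing circle.
The points at distance exactly r from the centre are (9, 5), (-2, -9) — 2 points.

2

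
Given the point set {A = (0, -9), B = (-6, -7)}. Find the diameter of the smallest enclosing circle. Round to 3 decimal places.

The smallest circle enclosing two points has them as diameter endpoints.
Centre = midpoint = (-3, -8); r² = |AB|²/4 = 40/4 = 10.
Diameter = 2r = 2√10 ≈ 6.325.

6.325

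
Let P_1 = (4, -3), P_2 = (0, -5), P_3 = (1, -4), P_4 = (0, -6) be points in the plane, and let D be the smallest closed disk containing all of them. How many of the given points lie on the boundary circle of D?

By Welzl's lemma the MEC is supported by two points (diametrically opposite) or three points (on a circumcircle).
The farthest pair is P_1–P_4 with squared distance 25. The circle on this segment as diameter has centre (2, -4.5) and r² = 25/4 = 6.25.
Check P_2: distance² to centre = 4.25 ≤ 6.25, so it lies inside.
All remaining points lie in this disk, and no smaller disk contains both endpoints, so this is the minimum enclosing circle.
The points at distance exactly r from the centre are P_1, P_4 — 2 points.

2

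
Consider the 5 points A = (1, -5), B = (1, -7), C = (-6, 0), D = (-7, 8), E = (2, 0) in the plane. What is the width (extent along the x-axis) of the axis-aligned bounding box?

max x = 2, min x = -7, so width = 9.

9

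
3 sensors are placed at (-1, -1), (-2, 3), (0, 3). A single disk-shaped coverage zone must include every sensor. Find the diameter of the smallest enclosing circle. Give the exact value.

4.25

Call the three points A, B, C in the order given.
Side lengths²: AB² = 17, AC² = 17, BC² = 4.
Since AC² = 17 < 17 + 4 = 21, the triangle is acute, so the smallest enclosing circle is the circumcircle.
Circumcentre = (-1, 1.125), r² = 4.515625.
Diameter = 2r = 2√(4.515625) = 4.25.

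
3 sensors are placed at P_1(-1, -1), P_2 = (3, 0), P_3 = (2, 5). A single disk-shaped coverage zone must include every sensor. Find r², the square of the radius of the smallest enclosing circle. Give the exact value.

11.25

Side lengths²: P_1P_2² = 17, P_1P_3² = 45, P_2P_3² = 26.
Since P_1P_3² = 45 ≥ 26 + 17 = 43, the angle opposite P_1P_3 is not acute, so the smallest enclosing circle has P_1P_3 as diameter.
Centre = midpoint of P_1P_3 = (0.5, 2), r² = 45/4 = 11.25.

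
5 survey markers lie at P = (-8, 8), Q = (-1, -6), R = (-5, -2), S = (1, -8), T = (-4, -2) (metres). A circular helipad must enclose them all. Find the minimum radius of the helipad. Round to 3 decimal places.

9.179

By Welzl's lemma the MEC is supported by two points (diametrically opposite) or three points (on a circumcircle).
The farthest pair is P–S with squared distance 337. The circle on this segment as diameter has centre (-3.5, 0) and r² = 337/4 = 84.25.
Check Q: distance² to centre = 42.25 ≤ 84.25, so it lies inside.
All remaining points lie in this disk, and no smaller disk contains both endpoints, so this is the minimum enclosing circle.
r = √(84.25) ≈ 9.179.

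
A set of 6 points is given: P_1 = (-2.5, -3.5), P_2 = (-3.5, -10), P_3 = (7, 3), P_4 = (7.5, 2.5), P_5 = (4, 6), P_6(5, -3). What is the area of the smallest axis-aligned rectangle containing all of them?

x ranges over [-3.5, 7.5], width 11.
y ranges over [-10, 6], height 16.
Area = 11 × 16 = 176.

176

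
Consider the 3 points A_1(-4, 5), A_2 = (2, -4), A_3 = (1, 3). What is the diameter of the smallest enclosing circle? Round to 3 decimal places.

10.817

Side lengths²: A_1A_2² = 117, A_1A_3² = 29, A_2A_3² = 50.
Since A_1A_2² = 117 ≥ 50 + 29 = 79, the angle opposite A_1A_2 is not acute, so the smallest enclosing circle has A_1A_2 as diameter.
Centre = midpoint of A_1A_2 = (-1, 0.5), r² = 117/4 = 29.25.
Diameter = 2r = 2√(29.25) ≈ 10.817.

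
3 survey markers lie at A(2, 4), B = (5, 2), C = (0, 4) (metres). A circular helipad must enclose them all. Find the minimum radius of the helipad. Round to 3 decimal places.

2.693

Side lengths²: AB² = 13, AC² = 4, BC² = 29.
Since BC² = 29 ≥ 13 + 4 = 17, the angle opposite BC is not acute, so the smallest enclosing circle has BC as diameter.
Centre = midpoint of BC = (2.5, 3), r² = 29/4 = 7.25.
r = √(7.25) ≈ 2.693.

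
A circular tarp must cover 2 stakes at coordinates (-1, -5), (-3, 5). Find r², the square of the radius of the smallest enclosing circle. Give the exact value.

The smallest circle enclosing two points has them as diameter endpoints.
Centre = midpoint = (-2, 0); r² = |(-1, -5)−(-3, 5)|²/4 = 104/4 = 26.

26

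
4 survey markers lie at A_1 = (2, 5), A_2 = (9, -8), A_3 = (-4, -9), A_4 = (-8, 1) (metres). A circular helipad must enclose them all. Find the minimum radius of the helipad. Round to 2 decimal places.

The minimum enclosing circle of a finite set is fixed by two of the points (as a diameter) or three (as a circumcircle).
The farthest pair is A_2–A_4 with squared distance 370. The circle on this segment as diameter has centre (0.5, -3.5) and r² = 370/4 = 92.5.
Check A_1: distance² to centre = 74.5 ≤ 92.5, so it lies inside.
All remaining points lie in this disk, and no smaller disk contains both endpoints, so this is the minimum enclosing circle.
r = √(92.5) ≈ 9.62.

9.62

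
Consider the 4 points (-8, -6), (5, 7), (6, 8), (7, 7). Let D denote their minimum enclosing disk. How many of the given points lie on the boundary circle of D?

By Welzl's lemma the MEC is supported by two points (diametrically opposite) or three points (on a circumcircle).
The farthest pair is (-8, -6)–(7, 7) with squared distance 394. The circle on this segment as diameter has centre (-0.5, 0.5) and r² = 394/4 = 98.5.
Check (5, 7): distance² to centre = 72.5 ≤ 98.5, so it lies inside.
All remaining points lie in this disk, and no smaller disk contains both endpoints, so this is the minimum enclosing circle.
The points at distance exactly r from the centre are (-8, -6), (6, 8), (7, 7) — 3 points.

3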